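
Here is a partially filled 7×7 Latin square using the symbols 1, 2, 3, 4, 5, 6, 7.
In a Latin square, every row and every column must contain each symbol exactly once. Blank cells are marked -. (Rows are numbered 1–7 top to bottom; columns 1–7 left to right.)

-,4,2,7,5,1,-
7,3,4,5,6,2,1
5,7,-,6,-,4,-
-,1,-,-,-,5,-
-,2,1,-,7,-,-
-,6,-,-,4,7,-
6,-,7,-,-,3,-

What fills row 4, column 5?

Row 1, column 1: row 1 has {1, 2, 4, 5, 7} and column 1 has {5, 6, 7}, leaving only 3.
Row 1, column 7: row 1 has {1, 2, 3, 4, 5, 7} and column 7 has {1}, leaving only 6.
Row 3, column 3: row 3 has {4, 5, 6, 7} and column 3 has {1, 2, 4, 7}, leaving only 3.
Row 3, column 7: row 3 has {3, 4, 5, 6, 7} and column 7 has {1, 6}, leaving only 2.
Row 3, column 5: row 3 has {2, 3, 4, 5, 6, 7} and column 5 has {4, 5, 6, 7}, leaving only 1.
Row 4, column 3: row 4 has {1, 5} and column 3 has {1, 2, 3, 4, 7}, leaving only 6.
Row 5, column 1: row 5 has {1, 2, 7} and column 1 has {3, 5, 6, 7}, leaving only 4.
Row 4, column 1: row 4 has {1, 5, 6} and column 1 has {3, 4, 5, 6, 7}, leaving only 2.
Row 4 already has {1, 2, 5, 6} and column 5 already has {1, 4, 5, 6, 7}, so row 4, column 5 must be 3.

3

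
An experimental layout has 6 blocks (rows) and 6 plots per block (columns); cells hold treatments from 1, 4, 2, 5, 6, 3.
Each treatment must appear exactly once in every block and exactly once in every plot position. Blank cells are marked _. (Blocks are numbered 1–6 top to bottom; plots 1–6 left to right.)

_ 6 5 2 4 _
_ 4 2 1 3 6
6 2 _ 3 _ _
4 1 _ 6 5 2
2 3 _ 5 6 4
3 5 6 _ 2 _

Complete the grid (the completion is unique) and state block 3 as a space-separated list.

6 2 4 3 1 5

Block 3, plot 5: block 3 has {2, 6, 3} and plot 5 has {4, 2, 5, 6, 3}, leaving only 1.
Block 3, plot 3: block 3 has {1, 2, 6, 3} and plot 3 has {2, 5, 6}, leaving only 4.
Block 3, plot 6: block 3 has {1, 4, 2, 6, 3} and plot 6 has {4, 2, 6}, leaving only 5.
So block 3 reads: 6 2 4 3 1 5.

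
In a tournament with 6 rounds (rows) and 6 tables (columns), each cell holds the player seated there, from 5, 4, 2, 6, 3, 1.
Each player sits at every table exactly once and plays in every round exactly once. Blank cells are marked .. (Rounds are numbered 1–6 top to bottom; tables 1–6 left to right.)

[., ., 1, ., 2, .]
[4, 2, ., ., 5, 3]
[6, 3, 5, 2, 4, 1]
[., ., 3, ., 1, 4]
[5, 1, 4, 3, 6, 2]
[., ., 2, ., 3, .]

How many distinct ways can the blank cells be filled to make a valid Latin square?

4

Round 1, table 1: eliminating its round and table leaves {3}.
Round 1, table 2: eliminating its round and table leaves {5, 4, 6}.
Round 1, table 4: eliminating its round and table leaves {5, 4, 6}.
Round 1, table 6: eliminating its round and table leaves {5, 6}.
Round 2, table 3: eliminating its round and table leaves {6}.
Round 2, table 4: eliminating its round and table leaves {6, 1}.
Round 4, table 1: eliminating its round and table leaves {2}.
Round 4, table 2: eliminating its round and table leaves {5, 6}.
Round 4, table 4: eliminating its round and table leaves {5, 6}.
Round 6, table 1: eliminating its round and table leaves {1}.
Round 6, table 2: eliminating its round and table leaves {5, 4, 6}.
Round 6, table 4: eliminating its round and table leaves {5, 4, 6, 1}.
Round 6, table 6: eliminating its round and table leaves {5, 6}.
Enumerating the assignments across these blanks that avoid any round or table repeat gives 4 completions.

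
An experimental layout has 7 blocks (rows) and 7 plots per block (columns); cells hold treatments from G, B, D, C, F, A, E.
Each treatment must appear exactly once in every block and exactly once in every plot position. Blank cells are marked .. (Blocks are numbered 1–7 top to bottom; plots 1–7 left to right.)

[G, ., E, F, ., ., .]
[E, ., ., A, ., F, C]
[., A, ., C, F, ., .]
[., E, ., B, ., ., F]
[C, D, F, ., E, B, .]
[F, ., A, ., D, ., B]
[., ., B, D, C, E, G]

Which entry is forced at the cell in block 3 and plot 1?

Block 5, plot 4: block 5 has {B, D, C, F, E} and plot 4 has {B, D, C, F, A}, leaving only G.
Block 5, plot 7: block 5 has {G, B, D, C, F, E} and plot 7 has {G, B, C, F}, leaving only A.
Block 1, plot 7: block 1 has {G, F, E} and plot 7 has {G, B, C, F, A}, leaving only D.
Block 3, plot 7: block 3 has {C, F, A} and plot 7 has {G, B, D, C, F, A}, leaving only E.
Block 6, plot 4: block 6 has {B, D, F, A} and plot 4 has {G, B, D, C, F, A}, leaving only E.
Block 7, plot 1: block 7 has {G, B, D, C, E} and plot 1 has {G, C, F, E}, leaving only A.
Block 4, plot 1: block 4 has {B, F, E} and plot 1 has {G, C, F, A, E}, leaving only D.
Block 3 already has {C, F, A, E} and plot 1 already has {G, D, C, F, A, E}, so block 3, plot 1 must be B.

B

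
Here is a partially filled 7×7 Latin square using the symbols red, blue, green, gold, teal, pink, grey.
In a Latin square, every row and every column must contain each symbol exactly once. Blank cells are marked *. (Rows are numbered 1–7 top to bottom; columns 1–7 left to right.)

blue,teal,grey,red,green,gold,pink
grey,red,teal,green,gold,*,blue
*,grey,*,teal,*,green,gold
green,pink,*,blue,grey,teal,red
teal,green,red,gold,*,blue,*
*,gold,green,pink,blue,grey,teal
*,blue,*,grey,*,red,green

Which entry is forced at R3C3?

blue

Row 2, column 6: row 2 has {red, blue, green, gold, teal, grey} and column 6 has {red, blue, green, gold, teal, grey}, leaving only pink.
Row 4, column 3: row 4 has {red, blue, green, teal, pink, grey} and column 3 has {red, green, teal, grey}, leaving only gold.
Row 5, column 5: row 5 has {red, blue, green, gold, teal} and column 5 has {blue, green, gold, grey}, leaving only pink.
Row 3, column 5: row 3 has {green, gold, teal, grey} and column 5 has {blue, green, gold, pink, grey}, leaving only red.
Row 3, column 1: row 3 has {red, green, gold, teal, grey} and column 1 has {blue, green, teal, grey}, leaving only pink.
Row 3 already has {red, green, gold, teal, pink, grey} and column 3 already has {red, green, gold, teal, grey}, so row 3, column 3 must be blue.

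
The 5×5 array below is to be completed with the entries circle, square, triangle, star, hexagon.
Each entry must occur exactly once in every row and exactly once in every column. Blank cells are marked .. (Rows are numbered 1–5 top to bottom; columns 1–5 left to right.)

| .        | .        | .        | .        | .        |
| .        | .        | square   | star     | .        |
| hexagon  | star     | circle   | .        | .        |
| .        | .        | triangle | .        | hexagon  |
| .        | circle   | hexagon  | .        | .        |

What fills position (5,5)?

Row 1, column 3: row 1 has {} and column 3 has {circle, square, triangle, hexagon}, leaving only star.
Row 4, column 2: row 4 has {triangle, hexagon} and column 2 has {circle, star}, leaving only square.
Row 4, column 4: row 4 has {square, triangle, hexagon} and column 4 has {star}, leaving only circle.
Row 4, column 1: row 4 has {circle, square, triangle, hexagon} and column 1 has {hexagon}, leaving only star.
Row 5, column 5 is narrowed to {square, triangle, star}.
If it were square, then row 2, column 5 would be left with no valid symbol.
If it were triangle, then row 3, column 5 would be left with no valid symbol.
So row 5, column 5 must be star.

star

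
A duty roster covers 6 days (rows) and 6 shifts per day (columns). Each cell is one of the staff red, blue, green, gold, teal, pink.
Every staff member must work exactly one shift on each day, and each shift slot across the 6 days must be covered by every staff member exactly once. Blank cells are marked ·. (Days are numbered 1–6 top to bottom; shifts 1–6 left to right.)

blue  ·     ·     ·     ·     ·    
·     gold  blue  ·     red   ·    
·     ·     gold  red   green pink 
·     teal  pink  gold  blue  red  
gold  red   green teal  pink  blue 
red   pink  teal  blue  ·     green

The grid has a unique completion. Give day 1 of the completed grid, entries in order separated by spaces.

Day 1, shift 2: day 1 has {blue} and shift 2 has {red, gold, teal, pink}, leaving only green.
Day 1, shift 3: day 1 has {blue, green} and shift 3 has {blue, green, gold, teal, pink}, leaving only red.
Day 1, shift 4: day 1 has {red, blue, green} and shift 4 has {red, blue, gold, teal}, leaving only pink.
Day 2, shift 4: day 2 has {red, blue, gold} and shift 4 has {red, blue, gold, teal, pink}, leaving only green.
Day 2, shift 6: day 2 has {red, blue, green, gold} and shift 6 has {red, blue, green, pink}, leaving only teal.
Day 1, shift 6: day 1 has {red, blue, green, pink} and shift 6 has {red, blue, green, teal, pink}, leaving only gold.
Day 1, shift 5: day 1 has {red, blue, green, gold, pink} and shift 5 has {red, blue, green, pink}, leaving only teal.
So day 1 reads: blue green red pink teal gold.

blue green red pink teal gold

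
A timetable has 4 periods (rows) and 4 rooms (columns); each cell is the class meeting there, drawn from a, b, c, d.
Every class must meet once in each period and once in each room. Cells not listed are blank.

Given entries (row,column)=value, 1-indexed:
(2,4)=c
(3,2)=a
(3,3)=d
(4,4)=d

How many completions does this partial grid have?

4

Period 1, room 1: eliminating its period and room leaves {a, b, c, d}.
Period 1, room 2: eliminating its period and room leaves {b, c, d}.
Period 1, room 3: eliminating its period and room leaves {a, b, c}.
Period 1, room 4: eliminating its period and room leaves {a, b}.
Period 2, room 1: eliminating its period and room leaves {a, b, d}.
Period 2, room 2: eliminating its period and room leaves {b, d}.
Period 2, room 3: eliminating its period and room leaves {a, b}.
Period 3, room 1: eliminating its period and room leaves {b, c}.
Period 3, room 4: eliminating its period and room leaves {b}.
Period 4, room 1: eliminating its period and room leaves {a, b, c}.
Period 4, room 2: eliminating its period and room leaves {b, c}.
Period 4, room 3: eliminating its period and room leaves {a, b, c}.
Enumerating the assignments across these blanks that avoid any period or room repeat gives 4 completions.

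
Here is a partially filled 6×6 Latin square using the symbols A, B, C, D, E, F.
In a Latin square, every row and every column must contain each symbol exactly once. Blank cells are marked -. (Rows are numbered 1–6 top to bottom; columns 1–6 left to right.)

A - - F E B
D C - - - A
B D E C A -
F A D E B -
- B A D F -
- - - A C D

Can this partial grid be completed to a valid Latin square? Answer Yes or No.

Row 1, column 2: row 1 together with column 2 already contain {A, B, C, D, E, F} — every symbol — so nothing can go there. The grid has no valid completion.

No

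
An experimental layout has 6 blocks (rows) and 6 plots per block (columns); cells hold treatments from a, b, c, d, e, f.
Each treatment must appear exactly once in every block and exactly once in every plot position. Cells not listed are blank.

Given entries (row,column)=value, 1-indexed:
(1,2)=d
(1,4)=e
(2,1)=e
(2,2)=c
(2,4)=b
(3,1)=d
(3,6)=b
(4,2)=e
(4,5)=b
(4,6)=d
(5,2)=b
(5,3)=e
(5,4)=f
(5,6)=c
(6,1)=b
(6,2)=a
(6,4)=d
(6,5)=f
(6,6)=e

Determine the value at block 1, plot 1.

Block 3, plot 2: block 3 has {b, d} and plot 2 has {a, b, c, d, e}, leaving only f.
Block 5, plot 1: block 5 has {b, c, e, f} and plot 1 has {b, d, e}, leaving only a.
Block 5, plot 5: block 5 has {a, b, c, e, f} and plot 5 has {b, f}, leaving only d.
Block 2, plot 5: block 2 has {b, c, e} and plot 5 has {b, d, f}, leaving only a.
Block 1, plot 5: block 1 has {d, e} and plot 5 has {a, b, d, f}, leaving only c.
Block 1 already has {c, d, e} and plot 1 already has {a, b, d, e}, so block 1, plot 1 must be f.

f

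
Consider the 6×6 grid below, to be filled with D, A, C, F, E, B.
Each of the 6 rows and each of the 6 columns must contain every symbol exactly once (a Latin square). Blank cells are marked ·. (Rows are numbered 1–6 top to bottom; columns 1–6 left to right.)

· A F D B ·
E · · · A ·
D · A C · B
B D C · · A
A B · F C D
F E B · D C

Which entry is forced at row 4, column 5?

Row 1, column 1: row 1 has {D, A, F, B} and column 1 has {D, A, F, E, B}, leaving only C.
Row 1, column 6: row 1 has {D, A, C, F, B} and column 6 has {D, A, C, B}, leaving only E.
Row 2, column 3: row 2 has {A, E} and column 3 has {A, C, F, B}, leaving only D.
Row 2, column 4: row 2 has {D, A, E} and column 4 has {D, C, F}, leaving only B.
Row 2, column 6: row 2 has {D, A, E, B} and column 6 has {D, A, C, E, B}, leaving only F.
Row 2, column 2: row 2 has {D, A, F, E, B} and column 2 has {D, A, E, B}, leaving only C.
Row 3, column 2: row 3 has {D, A, C, B} and column 2 has {D, A, C, E, B}, leaving only F.
Row 3, column 5: row 3 has {D, A, C, F, B} and column 5 has {D, A, C, B}, leaving only E.
Row 4 already has {D, A, C, B} and column 5 already has {D, A, C, E, B}, so row 4, column 5 must be F.

F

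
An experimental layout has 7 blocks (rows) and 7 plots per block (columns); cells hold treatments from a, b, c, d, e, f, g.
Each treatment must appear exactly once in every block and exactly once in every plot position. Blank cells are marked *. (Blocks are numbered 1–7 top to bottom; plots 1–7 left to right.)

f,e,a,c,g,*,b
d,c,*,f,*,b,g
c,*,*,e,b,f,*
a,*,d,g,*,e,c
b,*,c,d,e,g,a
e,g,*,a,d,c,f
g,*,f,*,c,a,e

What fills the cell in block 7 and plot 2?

Block 1, plot 6: block 1 has {a, b, c, e, f, g} and plot 6 has {a, b, c, e, f, g}, leaving only d.
Block 2, plot 3: block 2 has {b, c, d, f, g} and plot 3 has {a, c, d, f}, leaving only e.
Block 2, plot 5: block 2 has {b, c, d, e, f, g} and plot 5 has {b, c, d, e, g}, leaving only a.
Block 3, plot 3: block 3 has {b, c, e, f} and plot 3 has {a, c, d, e, f}, leaving only g.
Block 3, plot 7: block 3 has {b, c, e, f, g} and plot 7 has {a, b, c, e, f, g}, leaving only d.
Block 3, plot 2: block 3 has {b, c, d, e, f, g} and plot 2 has {c, e, g}, leaving only a.
Block 4, plot 5: block 4 has {a, c, d, e, g} and plot 5 has {a, b, c, d, e, g}, leaving only f.
Block 4, plot 2: block 4 has {a, c, d, e, f, g} and plot 2 has {a, c, e, g}, leaving only b.
Block 7 already has {a, c, e, f, g} and plot 2 already has {a, b, c, e, g}, so block 7, plot 2 must be d.

d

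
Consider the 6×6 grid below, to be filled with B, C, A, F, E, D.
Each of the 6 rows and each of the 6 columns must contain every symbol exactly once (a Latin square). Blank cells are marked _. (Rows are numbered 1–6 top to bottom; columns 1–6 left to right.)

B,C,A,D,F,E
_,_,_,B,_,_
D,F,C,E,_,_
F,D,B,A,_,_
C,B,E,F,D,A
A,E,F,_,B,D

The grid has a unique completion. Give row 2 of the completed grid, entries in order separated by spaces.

E A D B C F

Row 2, column 1: row 2 has {B} and column 1 has {B, C, A, F, D}, leaving only E.
Row 2, column 2: row 2 has {B, E} and column 2 has {B, C, F, E, D}, leaving only A.
Row 2, column 3: row 2 has {B, A, E} and column 3 has {B, C, A, F, E}, leaving only D.
Row 2, column 5: row 2 has {B, A, E, D} and column 5 has {B, F, D}, leaving only C.
Row 2, column 6: row 2 has {B, C, A, E, D} and column 6 has {A, E, D}, leaving only F.
So row 2 reads: E A D B C F.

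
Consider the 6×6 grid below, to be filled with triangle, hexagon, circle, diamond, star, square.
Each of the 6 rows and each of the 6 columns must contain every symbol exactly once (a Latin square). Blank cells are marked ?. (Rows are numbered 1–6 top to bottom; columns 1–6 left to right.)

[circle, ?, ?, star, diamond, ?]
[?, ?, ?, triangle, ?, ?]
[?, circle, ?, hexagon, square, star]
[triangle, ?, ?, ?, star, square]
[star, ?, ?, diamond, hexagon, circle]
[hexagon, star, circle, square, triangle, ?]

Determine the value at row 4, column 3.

Row 2, column 5: row 2 has {triangle} and column 5 has {triangle, hexagon, diamond, star, square}, leaving only circle.
Row 3, column 1: row 3 has {hexagon, circle, star, square} and column 1 has {triangle, hexagon, circle, star}, leaving only diamond.
Row 2, column 1: row 2 has {triangle, circle} and column 1 has {triangle, hexagon, circle, diamond, star}, leaving only square.
Row 3, column 3: row 3 has {hexagon, circle, diamond, star, square} and column 3 has {circle}, leaving only triangle.
Row 4, column 4: row 4 has {triangle, star, square} and column 4 has {triangle, hexagon, diamond, star, square}, leaving only circle.
Row 5, column 3: row 5 has {hexagon, circle, diamond, star} and column 3 has {triangle, circle}, leaving only square.
Row 1, column 3: row 1 has {circle, diamond, star} and column 3 has {triangle, circle, square}, leaving only hexagon.
Row 4 already has {triangle, circle, star, square} and column 3 already has {triangle, hexagon, circle, square}, so row 4, column 3 must be diamond.

diamond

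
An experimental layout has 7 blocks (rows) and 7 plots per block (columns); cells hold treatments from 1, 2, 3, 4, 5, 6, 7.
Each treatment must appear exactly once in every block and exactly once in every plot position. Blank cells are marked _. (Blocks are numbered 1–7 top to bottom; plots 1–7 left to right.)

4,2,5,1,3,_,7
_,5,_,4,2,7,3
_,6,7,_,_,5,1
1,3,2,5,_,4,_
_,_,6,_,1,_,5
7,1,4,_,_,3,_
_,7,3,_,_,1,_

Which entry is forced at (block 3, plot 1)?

Block 1, plot 6: block 1 has {1, 2, 3, 4, 5, 7} and plot 6 has {1, 3, 4, 5, 7}, leaving only 6.
Block 2, plot 1: block 2 has {2, 3, 4, 5, 7} and plot 1 has {1, 4, 7}, leaving only 6.
Block 2, plot 3: block 2 has {2, 3, 4, 5, 6, 7} and plot 3 has {2, 3, 4, 5, 6, 7}, leaving only 1.
Block 3, plot 5: block 3 has {1, 5, 6, 7} and plot 5 has {1, 2, 3}, leaving only 4.
Block 4, plot 7: block 4 has {1, 2, 3, 4, 5} and plot 7 has {1, 3, 5, 7}, leaving only 6.
Block 4, plot 5: block 4 has {1, 2, 3, 4, 5, 6} and plot 5 has {1, 2, 3, 4}, leaving only 7.
Block 5, plot 2: block 5 has {1, 5, 6} and plot 2 has {1, 2, 3, 5, 6, 7}, leaving only 4.
Block 5, plot 6: block 5 has {1, 4, 5, 6} and plot 6 has {1, 3, 4, 5, 6, 7}, leaving only 2.
Block 5, plot 1: block 5 has {1, 2, 4, 5, 6} and plot 1 has {1, 4, 6, 7}, leaving only 3.
Block 3 already has {1, 4, 5, 6, 7} and plot 1 already has {1, 3, 4, 6, 7}, so block 3, plot 1 must be 2.

2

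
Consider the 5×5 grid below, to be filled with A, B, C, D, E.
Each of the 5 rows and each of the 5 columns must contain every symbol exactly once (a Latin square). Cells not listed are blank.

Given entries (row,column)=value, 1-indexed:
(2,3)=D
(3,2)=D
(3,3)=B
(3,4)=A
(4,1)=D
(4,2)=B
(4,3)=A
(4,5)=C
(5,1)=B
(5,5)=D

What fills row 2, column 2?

C

Row 3, column 5: row 3 has {A, B, D} and column 5 has {C, D}, leaving only E.
Row 3, column 1: row 3 has {A, B, D, E} and column 1 has {B, D}, leaving only C.
Row 4, column 4: row 4 has {A, B, C, D} and column 4 has {A}, leaving only E.
Row 5, column 4: row 5 has {B, D} and column 4 has {A, E}, leaving only C.
Row 2, column 4: row 2 has {D} and column 4 has {A, C, E}, leaving only B.
Row 1, column 4: row 1 has {} and column 4 has {A, B, C, E}, leaving only D.
Row 2, column 5: row 2 has {B, D} and column 5 has {C, D, E}, leaving only A.
Row 1, column 5: row 1 has {D} and column 5 has {A, C, D, E}, leaving only B.
Row 2, column 1: row 2 has {A, B, D} and column 1 has {B, C, D}, leaving only E.
Row 2 already has {A, B, D, E} and column 2 already has {B, D}, so row 2, column 2 must be C.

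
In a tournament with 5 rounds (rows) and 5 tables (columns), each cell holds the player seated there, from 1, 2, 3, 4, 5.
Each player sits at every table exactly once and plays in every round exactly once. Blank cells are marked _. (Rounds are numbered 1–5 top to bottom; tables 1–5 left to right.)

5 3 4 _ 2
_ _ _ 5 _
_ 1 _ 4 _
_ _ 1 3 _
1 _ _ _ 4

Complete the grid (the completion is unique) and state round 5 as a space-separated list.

1 5 3 2 4

Round 5, table 4: round 5 has {1, 4} and table 4 has {3, 4, 5}, leaving only 2.
Round 5, table 2: round 5 has {1, 2, 4} and table 2 has {1, 3}, leaving only 5.
Round 5, table 3: round 5 has {1, 2, 4, 5} and table 3 has {1, 4}, leaving only 3.
So round 5 reads: 1 5 3 2 4.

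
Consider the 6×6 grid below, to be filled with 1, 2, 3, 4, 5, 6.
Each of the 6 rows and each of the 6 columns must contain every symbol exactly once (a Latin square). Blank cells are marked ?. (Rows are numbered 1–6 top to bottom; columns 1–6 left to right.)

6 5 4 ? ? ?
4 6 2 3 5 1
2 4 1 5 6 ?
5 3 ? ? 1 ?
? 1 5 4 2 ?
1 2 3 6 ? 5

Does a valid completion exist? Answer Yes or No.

Yes

No row or column among the givens repeats a symbol, and propagating forced cells runs into no contradiction.
One valid completion exists (for instance, 6 5 4 1 3 2 / 4 6 2 3 5 1 / 2 4 1 5 6 3 / 5 3 6 2 1 4 / 3 1 5 4 2 6 / 1 2 3 6 4 5).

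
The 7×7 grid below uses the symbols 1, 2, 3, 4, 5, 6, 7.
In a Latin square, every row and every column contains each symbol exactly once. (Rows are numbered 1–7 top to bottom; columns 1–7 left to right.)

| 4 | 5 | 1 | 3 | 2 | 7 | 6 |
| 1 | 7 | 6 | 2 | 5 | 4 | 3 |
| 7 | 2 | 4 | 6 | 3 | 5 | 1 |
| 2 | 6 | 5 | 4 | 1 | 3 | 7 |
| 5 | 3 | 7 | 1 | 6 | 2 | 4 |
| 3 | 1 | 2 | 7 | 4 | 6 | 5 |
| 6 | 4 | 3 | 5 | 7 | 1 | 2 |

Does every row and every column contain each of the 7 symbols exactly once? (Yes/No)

Yes

Each row is a permutation of the 7 symbols, and so is each column.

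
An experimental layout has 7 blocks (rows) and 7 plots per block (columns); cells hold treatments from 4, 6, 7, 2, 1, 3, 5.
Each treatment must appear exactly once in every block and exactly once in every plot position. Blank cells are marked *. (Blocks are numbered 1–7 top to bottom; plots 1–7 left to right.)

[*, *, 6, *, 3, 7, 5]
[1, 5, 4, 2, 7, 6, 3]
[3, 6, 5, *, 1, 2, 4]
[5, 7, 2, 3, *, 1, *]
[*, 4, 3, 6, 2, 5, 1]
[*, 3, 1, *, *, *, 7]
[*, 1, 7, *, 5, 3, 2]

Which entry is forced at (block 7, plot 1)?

6

Block 1, plot 2: block 1 has {6, 7, 3, 5} and plot 2 has {4, 6, 7, 1, 3, 5}, leaving only 2.
Block 1, plot 1: block 1 has {6, 7, 2, 3, 5} and plot 1 has {1, 3, 5}, leaving only 4.
Block 7 already has {7, 2, 1, 3, 5} and plot 1 already has {4, 1, 3, 5}, so block 7, plot 1 must be 6.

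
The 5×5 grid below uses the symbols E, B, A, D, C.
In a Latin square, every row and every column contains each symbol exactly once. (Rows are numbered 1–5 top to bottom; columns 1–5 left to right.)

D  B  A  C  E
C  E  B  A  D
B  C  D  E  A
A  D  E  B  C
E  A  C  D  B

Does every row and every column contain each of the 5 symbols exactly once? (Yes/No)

Each row is a permutation of the 5 symbols, and so is each column.

Yes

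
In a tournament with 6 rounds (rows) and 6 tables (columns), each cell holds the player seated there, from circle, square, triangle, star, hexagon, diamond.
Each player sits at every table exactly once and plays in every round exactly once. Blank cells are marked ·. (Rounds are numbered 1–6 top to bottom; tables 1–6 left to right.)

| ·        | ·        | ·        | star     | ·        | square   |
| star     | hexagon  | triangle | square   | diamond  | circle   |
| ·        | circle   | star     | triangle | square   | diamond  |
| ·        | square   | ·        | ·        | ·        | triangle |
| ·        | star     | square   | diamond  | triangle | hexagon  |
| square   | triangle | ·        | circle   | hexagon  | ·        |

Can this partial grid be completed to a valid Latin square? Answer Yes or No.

No round or table among the givens repeats a symbol, and propagating forced cells runs into no contradiction.
One valid completion exists (for instance, triangle diamond hexagon star circle square / star hexagon triangle square diamond circle / hexagon circle star triangle square diamond / diamond square circle hexagon star triangle / circle star square diamond triangle hexagon / square triangle diamond circle hexagon star).

Yes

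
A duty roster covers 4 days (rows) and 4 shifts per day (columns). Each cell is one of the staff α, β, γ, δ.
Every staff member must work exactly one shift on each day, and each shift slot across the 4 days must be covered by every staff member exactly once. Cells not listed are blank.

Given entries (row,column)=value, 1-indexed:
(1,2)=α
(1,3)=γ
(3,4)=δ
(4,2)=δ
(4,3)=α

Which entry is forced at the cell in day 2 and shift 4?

α

Day 1, shift 4: day 1 has {α, γ} and shift 4 has {δ}, leaving only β.
Day 1, shift 1: day 1 has {α, β, γ} and shift 1 has {}, leaving only δ.
Day 3, shift 3: day 3 has {δ} and shift 3 has {α, γ}, leaving only β.
Day 2, shift 3: day 2 has {} and shift 3 has {α, β, γ}, leaving only δ.
Day 3, shift 2: day 3 has {β, δ} and shift 2 has {α, δ}, leaving only γ.
Day 2, shift 2: day 2 has {δ} and shift 2 has {α, γ, δ}, leaving only β.
Day 3, shift 1: day 3 has {β, γ, δ} and shift 1 has {δ}, leaving only α.
Day 2, shift 1: day 2 has {β, δ} and shift 1 has {α, δ}, leaving only γ.
Day 2 already has {β, γ, δ} and shift 4 already has {β, δ}, so day 2, shift 4 must be α.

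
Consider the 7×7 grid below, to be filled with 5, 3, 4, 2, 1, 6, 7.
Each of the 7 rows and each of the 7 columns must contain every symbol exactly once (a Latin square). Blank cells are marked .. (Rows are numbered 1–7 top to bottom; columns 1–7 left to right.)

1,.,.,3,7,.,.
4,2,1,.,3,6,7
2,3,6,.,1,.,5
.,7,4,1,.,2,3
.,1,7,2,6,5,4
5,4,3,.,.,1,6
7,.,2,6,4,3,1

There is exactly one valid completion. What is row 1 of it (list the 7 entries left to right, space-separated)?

Row 1, column 3: row 1 has {3, 1, 7} and column 3 has {3, 4, 2, 1, 6, 7}, leaving only 5.
Row 1, column 2: row 1 has {5, 3, 1, 7} and column 2 has {3, 4, 2, 1, 7}, leaving only 6.
Row 1, column 6: row 1 has {5, 3, 1, 6, 7} and column 6 has {5, 3, 2, 1, 6}, leaving only 4.
Row 1, column 7: row 1 has {5, 3, 4, 1, 6, 7} and column 7 has {5, 3, 4, 1, 6, 7}, leaving only 2.
So row 1 reads: 1 6 5 3 7 4 2.

1 6 5 3 7 4 2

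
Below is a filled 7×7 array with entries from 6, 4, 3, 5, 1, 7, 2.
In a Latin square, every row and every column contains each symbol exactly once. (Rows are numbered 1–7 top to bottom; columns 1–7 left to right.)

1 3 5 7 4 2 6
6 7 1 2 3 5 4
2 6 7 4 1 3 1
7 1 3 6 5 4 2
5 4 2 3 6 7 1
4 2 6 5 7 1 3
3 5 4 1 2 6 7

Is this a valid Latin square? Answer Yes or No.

Row 3 contains 1 twice (at columns 5 and 7), so it is not a permutation.

No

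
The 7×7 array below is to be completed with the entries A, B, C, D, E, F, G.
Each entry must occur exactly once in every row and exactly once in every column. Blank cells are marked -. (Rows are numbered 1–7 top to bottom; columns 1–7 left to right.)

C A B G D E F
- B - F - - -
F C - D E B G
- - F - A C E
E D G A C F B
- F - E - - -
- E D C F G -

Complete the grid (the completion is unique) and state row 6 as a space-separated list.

G F C E B A D

Row 2, column 5: row 2 has {B, F} and column 5 has {A, C, D, E, F}, leaving only G.
Row 6, column 5: row 6 has {E, F} and column 5 has {A, C, D, E, F, G}, leaving only B.
Row 3, column 3: row 3 has {B, C, D, E, F, G} and column 3 has {B, D, F, G}, leaving only A.
Row 6, column 3: row 6 has {B, E, F} and column 3 has {A, B, D, F, G}, leaving only C.
Row 2, column 3: row 2 has {B, F, G} and column 3 has {A, B, C, D, F, G}, leaving only E.
Row 4, column 2: row 4 has {A, C, E, F} and column 2 has {A, B, C, D, E, F}, leaving only G.
Row 4, column 4: row 4 has {A, C, E, F, G} and column 4 has {A, C, D, E, F, G}, leaving only B.
Row 4, column 1: row 4 has {A, B, C, E, F, G} and column 1 has {C, E, F}, leaving only D.
Row 2, column 1: row 2 has {B, E, F, G} and column 1 has {C, D, E, F}, leaving only A.
Row 6, column 1: row 6 has {B, C, E, F} and column 1 has {A, C, D, E, F}, leaving only G.
Row 2, column 6: row 2 has {A, B, E, F, G} and column 6 has {B, C, E, F, G}, leaving only D.
Row 6, column 6: row 6 has {B, C, E, F, G} and column 6 has {B, C, D, E, F, G}, leaving only A.
Row 6, column 7: row 6 has {A, B, C, E, F, G} and column 7 has {B, E, F, G}, leaving only D.
So row 6 reads: G F C E B A D.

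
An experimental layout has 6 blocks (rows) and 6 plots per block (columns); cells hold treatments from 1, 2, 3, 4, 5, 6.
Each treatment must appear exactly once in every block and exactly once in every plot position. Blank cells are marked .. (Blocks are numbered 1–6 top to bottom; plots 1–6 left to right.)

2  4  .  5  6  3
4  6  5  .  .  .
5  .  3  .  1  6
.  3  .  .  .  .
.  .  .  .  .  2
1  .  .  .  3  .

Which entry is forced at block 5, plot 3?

4

Block 1, plot 3: block 1 has {2, 3, 4, 5, 6} and plot 3 has {3, 5}, leaving only 1.
Block 2, plot 5: block 2 has {4, 5, 6} and plot 5 has {1, 3, 6}, leaving only 2.
Block 2, plot 6: block 2 has {2, 4, 5, 6} and plot 6 has {2, 3, 6}, leaving only 1.
Block 2, plot 4: block 2 has {1, 2, 4, 5, 6} and plot 4 has {5}, leaving only 3.
Block 3, plot 2: block 3 has {1, 3, 5, 6} and plot 2 has {3, 4, 6}, leaving only 2.
Block 3, plot 4: block 3 has {1, 2, 3, 5, 6} and plot 4 has {3, 5}, leaving only 4.
Block 4, plot 1: block 4 has {3} and plot 1 has {1, 2, 4, 5}, leaving only 6.
Block 5, plot 1: block 5 has {2} and plot 1 has {1, 2, 4, 5, 6}, leaving only 3.
Block 6, plot 2: block 6 has {1, 3} and plot 2 has {2, 3, 4, 6}, leaving only 5.
Block 5, plot 2: block 5 has {2, 3} and plot 2 has {2, 3, 4, 5, 6}, leaving only 1.
Block 5, plot 4: block 5 has {1, 2, 3} and plot 4 has {3, 4, 5}, leaving only 6.
Block 5 already has {1, 2, 3, 6} and plot 3 already has {1, 3, 5}, so block 5, plot 3 must be 4.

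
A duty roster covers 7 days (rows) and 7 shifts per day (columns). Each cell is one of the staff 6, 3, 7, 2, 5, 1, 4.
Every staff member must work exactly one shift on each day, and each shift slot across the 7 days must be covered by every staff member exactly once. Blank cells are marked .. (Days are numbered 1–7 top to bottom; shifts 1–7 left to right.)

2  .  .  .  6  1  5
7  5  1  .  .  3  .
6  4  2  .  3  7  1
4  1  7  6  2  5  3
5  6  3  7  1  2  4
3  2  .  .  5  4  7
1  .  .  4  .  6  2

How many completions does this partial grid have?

Day 1, shift 2: eliminating its day and shift leaves {3, 7}.
Day 1, shift 3: eliminating its day and shift leaves {4}.
Day 1, shift 4: eliminating its day and shift leaves {3}.
Day 2, shift 4: eliminating its day and shift leaves {2}.
Day 2, shift 5: eliminating its day and shift leaves {4}.
Day 2, shift 7: eliminating its day and shift leaves {6}.
Day 3, shift 4: eliminating its day and shift leaves {5}.
Day 6, shift 3: eliminating its day and shift leaves {6}.
Day 6, shift 4: eliminating its day and shift leaves {1}.
Day 7, shift 2: eliminating its day and shift leaves {3, 7}.
Day 7, shift 3: eliminating its day and shift leaves {5}.
Day 7, shift 5: eliminating its day and shift leaves {7}.
Only one assignment across all blanks avoids any day or shift repeat, giving 1 completion.

1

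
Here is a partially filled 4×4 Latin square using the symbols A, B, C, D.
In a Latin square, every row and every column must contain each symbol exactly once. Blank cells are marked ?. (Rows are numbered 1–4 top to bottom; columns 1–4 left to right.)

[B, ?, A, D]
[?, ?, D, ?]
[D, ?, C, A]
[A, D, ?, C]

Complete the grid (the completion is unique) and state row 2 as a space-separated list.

Row 2, column 1: row 2 has {D} and column 1 has {A, B, D}, leaving only C.
Row 2, column 4: row 2 has {C, D} and column 4 has {A, C, D}, leaving only B.
Row 2, column 2: row 2 has {B, C, D} and column 2 has {D}, leaving only A.
So row 2 reads: C A D B.

C A D B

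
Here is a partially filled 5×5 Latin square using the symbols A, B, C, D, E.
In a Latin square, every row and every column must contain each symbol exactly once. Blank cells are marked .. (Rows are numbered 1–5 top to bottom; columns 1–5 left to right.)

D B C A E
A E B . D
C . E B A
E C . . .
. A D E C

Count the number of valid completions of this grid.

1

Row 2, column 4: eliminating its row and column leaves {C}.
Row 3, column 2: eliminating its row and column leaves {D}.
Row 4, column 3: eliminating its row and column leaves {A}.
Row 4, column 4: eliminating its row and column leaves {D}.
Row 4, column 5: eliminating its row and column leaves {B}.
Row 5, column 1: eliminating its row and column leaves {B}.
Only one assignment across all blanks avoids any row or column repeat, giving 1 completion.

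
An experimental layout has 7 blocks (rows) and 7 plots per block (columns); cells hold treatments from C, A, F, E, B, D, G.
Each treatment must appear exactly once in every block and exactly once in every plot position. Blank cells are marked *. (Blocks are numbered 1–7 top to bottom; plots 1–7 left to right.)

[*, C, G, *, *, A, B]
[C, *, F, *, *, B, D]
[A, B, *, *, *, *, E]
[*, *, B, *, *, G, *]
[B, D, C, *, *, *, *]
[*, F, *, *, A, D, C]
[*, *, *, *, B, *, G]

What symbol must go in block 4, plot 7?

Block 3, plot 3: block 3 has {A, E, B} and plot 3 has {C, F, B, G}, leaving only D.
Block 6, plot 3: block 6 has {C, A, F, D} and plot 3 has {C, F, B, D, G}, leaving only E.
Block 6, plot 1: block 6 has {C, A, F, E, D} and plot 1 has {C, A, B}, leaving only G.
Block 6, plot 4: block 6 has {C, A, F, E, D, G} and plot 4 has {}, leaving only B.
Block 7, plot 3: block 7 has {B, G} and plot 3 has {C, F, E, B, D, G}, leaving only A.
Block 7, plot 2: block 7 has {A, B, G} and plot 2 has {C, F, B, D}, leaving only E.
Block 4, plot 2: block 4 has {B, G} and plot 2 has {C, F, E, B, D}, leaving only A.
Block 4 already has {A, B, G} and plot 7 already has {C, E, B, D, G}, so block 4, plot 7 must be F.

F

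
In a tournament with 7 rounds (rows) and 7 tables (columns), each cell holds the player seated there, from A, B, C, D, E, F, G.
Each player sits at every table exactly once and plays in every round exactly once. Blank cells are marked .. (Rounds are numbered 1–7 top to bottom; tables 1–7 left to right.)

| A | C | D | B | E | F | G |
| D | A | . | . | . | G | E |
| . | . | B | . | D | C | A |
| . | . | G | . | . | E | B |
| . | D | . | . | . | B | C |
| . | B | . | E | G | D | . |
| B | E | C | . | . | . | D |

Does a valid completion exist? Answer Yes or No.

No

Round 2, table 3: round 2 has {A, D, E, G} and table 3 has {B, C, D, G}, so it must be F.
Round 2, table 4: round 2 has {A, D, E, F, G} and table 4 has {B, E}, so it must be C.
Round 2, table 5: round 2 has {A, C, D, E, F, G} and table 5 has {D, E, G}, so it must be B.
Round 4, table 2: round 4 has {B, E, G} and table 2 has {A, B, C, D, E}, so it must be F.
Round 3, table 2: round 3 has {A, B, C, D} and table 2 has {A, B, C, D, E, F}, so it must be G.
Round 3, table 4: round 3 has {A, B, C, D, G} and table 4 has {B, C, E}, so it must be F.
Round 3, table 1: round 3 has {A, B, C, D, F, G} and table 1 has {A, B, D}, so it must be E.
Round 4, table 1: round 4 has {B, E, F, G} and table 1 has {A, B, D, E}, so it must be C.
Round 4, table 5: round 4 has {B, C, E, F, G} and table 5 has {B, D, E, G}, so it must be A.
Round 4, table 4: round 4 has {A, B, C, E, F, G} and table 4 has {B, C, E, F}, so it must be D.
Round 5, table 5: round 5 has {B, C, D} and table 5 has {A, B, D, E, G}, so it must be F.
Now round 7, table 5: round 7 together with table 5 already contain {A, B, C, D, E, F, G} — every symbol — so nothing can go there. The grid has no valid completion.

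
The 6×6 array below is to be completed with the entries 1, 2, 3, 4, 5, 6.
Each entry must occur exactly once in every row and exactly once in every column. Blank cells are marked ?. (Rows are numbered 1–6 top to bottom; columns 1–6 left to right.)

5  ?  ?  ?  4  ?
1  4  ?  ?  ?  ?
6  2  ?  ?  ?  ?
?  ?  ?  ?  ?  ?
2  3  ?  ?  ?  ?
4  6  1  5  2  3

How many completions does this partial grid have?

52

Row 1, column 2: eliminating its row and column leaves {1}.
Row 1, column 3: eliminating its row and column leaves {2, 3, 6}.
Row 1, column 4: eliminating its row and column leaves {1, 2, 3, 6}.
Row 1, column 6: eliminating its row and column leaves {1, 2, 6}.
Row 2, column 3: eliminating its row and column leaves {2, 3, 5, 6}.
Row 2, column 4: eliminating its row and column leaves {2, 3, 6}.
Row 2, column 5: eliminating its row and column leaves {3, 5, 6}.
Row 2, column 6: eliminating its row and column leaves {2, 5, 6}.
Row 3, column 3: eliminating its row and column leaves {3, 4, 5}.
Row 3, column 4: eliminating its row and column leaves {1, 3, 4}.
Row 3, column 5: eliminating its row and column leaves {1, 3, 5}.
Row 3, column 6: eliminating its row and column leaves {1, 4, 5}.
Row 4, column 1: eliminating its row and column leaves {3}.
Row 4, column 2: eliminating its row and column leaves {1, 5}.
Row 4, column 3: eliminating its row and column leaves {2, 3, 4, 5, 6}.
Row 4, column 4: eliminating its row and column leaves {1, 2, 3, 4, 6}.
Row 4, column 5: eliminating its row and column leaves {1, 3, 5, 6}.
Row 4, column 6: eliminating its row and column leaves {1, 2, 4, 5, 6}.
Row 5, column 3: eliminating its row and column leaves {4, 5, 6}.
Row 5, column 4: eliminating its row and column leaves {1, 4, 6}.
Row 5, column 5: eliminating its row and column leaves {1, 5, 6}.
Row 5, column 6: eliminating its row and column leaves {1, 4, 5, 6}.
Enumerating the assignments across these blanks that avoid any row or column repeat gives 52 completions.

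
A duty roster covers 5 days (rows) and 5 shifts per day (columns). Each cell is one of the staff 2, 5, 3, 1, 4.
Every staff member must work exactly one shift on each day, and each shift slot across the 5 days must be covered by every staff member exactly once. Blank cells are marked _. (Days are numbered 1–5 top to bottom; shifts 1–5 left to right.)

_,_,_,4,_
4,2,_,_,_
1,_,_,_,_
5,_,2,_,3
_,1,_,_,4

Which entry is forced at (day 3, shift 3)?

Day 4, shift 2: day 4 has {2, 5, 3} and shift 2 has {2, 1}, leaving only 4.
Day 4, shift 4: day 4 has {2, 5, 3, 4} and shift 4 has {4}, leaving only 1.
Day 3, shift 3 is narrowed to {5, 3, 4}.
If it were 5, then day 3, shift 5 would be left with no valid symbol.
If it were 3, then day 3, shift 5 would be left with no valid symbol.
So day 3, shift 3 must be 4.

4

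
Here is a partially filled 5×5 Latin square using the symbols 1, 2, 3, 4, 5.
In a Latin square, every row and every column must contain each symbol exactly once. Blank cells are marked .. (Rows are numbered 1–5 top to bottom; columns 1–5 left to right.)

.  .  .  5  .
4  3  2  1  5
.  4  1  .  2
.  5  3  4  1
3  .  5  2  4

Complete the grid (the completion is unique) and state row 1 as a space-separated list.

Row 1, column 3: row 1 has {5} and column 3 has {1, 2, 3, 5}, leaving only 4.
Row 1, column 5: row 1 has {4, 5} and column 5 has {1, 2, 4, 5}, leaving only 3.
Row 3, column 1: row 3 has {1, 2, 4} and column 1 has {3, 4}, leaving only 5.
Row 3, column 4: row 3 has {1, 2, 4, 5} and column 4 has {1, 2, 4, 5}, leaving only 3.
Row 4, column 1: row 4 has {1, 3, 4, 5} and column 1 has {3, 4, 5}, leaving only 2.
Row 1, column 1: row 1 has {3, 4, 5} and column 1 has {2, 3, 4, 5}, leaving only 1.
Row 1, column 2: row 1 has {1, 3, 4, 5} and column 2 has {3, 4, 5}, leaving only 2.
So row 1 reads: 1 2 4 5 3.

1 2 4 5 3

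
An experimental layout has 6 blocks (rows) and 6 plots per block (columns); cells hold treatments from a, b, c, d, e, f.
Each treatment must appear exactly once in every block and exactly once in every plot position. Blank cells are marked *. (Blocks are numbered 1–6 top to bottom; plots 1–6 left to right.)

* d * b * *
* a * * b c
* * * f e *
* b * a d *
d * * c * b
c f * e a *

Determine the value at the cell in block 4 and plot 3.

c

Block 2, plot 4: block 2 has {a, b, c} and plot 4 has {a, b, c, e, f}, leaving only d.
Block 3, plot 2: block 3 has {e, f} and plot 2 has {a, b, d, f}, leaving only c.
Block 5, plot 2: block 5 has {b, c, d} and plot 2 has {a, b, c, d, f}, leaving only e.
Block 5, plot 5: block 5 has {b, c, d, e} and plot 5 has {a, b, d, e}, leaving only f.
Block 1, plot 5: block 1 has {b, d} and plot 5 has {a, b, d, e, f}, leaving only c.
Block 5, plot 3: block 5 has {b, c, d, e, f} and plot 3 has {}, leaving only a.
Block 6, plot 6: block 6 has {a, c, e, f} and plot 6 has {b, c}, leaving only d.
Block 3, plot 6: block 3 has {c, e, f} and plot 6 has {b, c, d}, leaving only a.
Block 3, plot 1: block 3 has {a, c, e, f} and plot 1 has {c, d}, leaving only b.
Block 3, plot 3: block 3 has {a, b, c, e, f} and plot 3 has {a}, leaving only d.
Block 6, plot 3: block 6 has {a, c, d, e, f} and plot 3 has {a, d}, leaving only b.
Block 4, plot 3 is narrowed to {c, e, f}.
If it were e, then block 2, plot 3 would be left with no valid symbol.
If it were f, then block 2, plot 3 would be left with no valid symbol.
So block 4, plot 3 must be c.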